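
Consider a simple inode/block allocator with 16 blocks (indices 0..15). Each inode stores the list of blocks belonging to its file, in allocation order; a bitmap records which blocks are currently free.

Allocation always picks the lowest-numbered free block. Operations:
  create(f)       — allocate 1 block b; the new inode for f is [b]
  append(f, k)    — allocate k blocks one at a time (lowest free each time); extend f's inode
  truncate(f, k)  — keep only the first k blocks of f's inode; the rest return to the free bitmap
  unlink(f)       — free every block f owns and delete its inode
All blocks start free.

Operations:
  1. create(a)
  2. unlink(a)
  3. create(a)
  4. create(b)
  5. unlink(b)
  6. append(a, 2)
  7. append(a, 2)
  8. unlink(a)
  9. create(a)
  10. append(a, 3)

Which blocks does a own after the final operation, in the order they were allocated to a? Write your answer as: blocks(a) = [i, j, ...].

blocks(a) = [0, 1, 2, 3]

  1. create(a)  ⇒  F...............  {a→[0]}
  2. unlink(a)  ⇒  ................  {}
  3. create(a)  ⇒  F...............  {a→[0]}
  4. create(b)  ⇒  FF..............  {a→[0]; b→[1]}
  5. unlink(b)  ⇒  F...............  {a→[0]}
  6. append(a, 2)  ⇒  FFF.............  {a→[0, 1, 2]}
  7. append(a, 2)  ⇒  FFFFF...........  {a→[0, 1, 2, 3, 4]}
  8. unlink(a)  ⇒  ................  {}
  9. create(a)  ⇒  F...............  {a→[0]}
  10. append(a, 3)  ⇒  FFFF............  {a→[0, 1, 2, 3]}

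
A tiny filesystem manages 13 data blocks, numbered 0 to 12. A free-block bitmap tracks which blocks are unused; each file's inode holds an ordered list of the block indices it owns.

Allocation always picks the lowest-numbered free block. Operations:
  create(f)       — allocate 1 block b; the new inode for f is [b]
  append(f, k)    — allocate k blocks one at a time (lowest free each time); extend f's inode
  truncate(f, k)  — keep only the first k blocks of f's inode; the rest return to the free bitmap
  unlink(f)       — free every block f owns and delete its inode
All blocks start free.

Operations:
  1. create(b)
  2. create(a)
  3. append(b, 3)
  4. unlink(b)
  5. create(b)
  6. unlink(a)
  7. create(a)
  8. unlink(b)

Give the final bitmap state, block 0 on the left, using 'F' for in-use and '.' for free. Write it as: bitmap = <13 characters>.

bitmap = .F...........

create(b): bitmap=F............ | b=[0]
create(a): bitmap=FF........... | a=[1] b=[0]
append(b, 3): bitmap=FFFFF........ | a=[1] b=[0, 2, 3, 4]
unlink(b): bitmap=.F........... | a=[1]
create(b): bitmap=FF........... | a=[1] b=[0]
unlink(a): bitmap=F............ | b=[0]
create(a): bitmap=FF........... | a=[1] b=[0]
unlink(b): bitmap=.F........... | a=[1]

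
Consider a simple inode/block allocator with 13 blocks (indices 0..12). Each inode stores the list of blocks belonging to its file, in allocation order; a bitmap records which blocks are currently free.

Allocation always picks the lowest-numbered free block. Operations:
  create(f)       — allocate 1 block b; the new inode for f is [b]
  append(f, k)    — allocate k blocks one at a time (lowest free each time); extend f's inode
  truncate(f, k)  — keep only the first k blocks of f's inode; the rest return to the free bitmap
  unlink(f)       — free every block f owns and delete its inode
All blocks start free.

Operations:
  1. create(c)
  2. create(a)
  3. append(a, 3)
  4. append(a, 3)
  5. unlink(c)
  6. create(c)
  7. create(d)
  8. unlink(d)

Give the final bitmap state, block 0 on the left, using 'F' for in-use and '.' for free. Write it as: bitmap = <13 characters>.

after create(c) → c:[0]  free=[F............]
after create(a) → a:[1], c:[0]  free=[FF...........]
after append(a, 3) → a:[1, 2, 3, 4], c:[0]  free=[FFFFF........]
after append(a, 3) → a:[1, 2, 3, 4, 5, 6, 7], c:[0]  free=[FFFFFFFF.....]
after unlink(c) → a:[1, 2, 3, 4, 5, 6, 7]  free=[.FFFFFFF.....]
after create(c) → a:[1, 2, 3, 4, 5, 6, 7], c:[0]  free=[FFFFFFFF.....]
after create(d) → a:[1, 2, 3, 4, 5, 6, 7], c:[0], d:[8]  free=[FFFFFFFFF....]
after unlink(d) → a:[1, 2, 3, 4, 5, 6, 7], c:[0]  free=[FFFFFFFF.....]

bitmap = FFFFFFFF.....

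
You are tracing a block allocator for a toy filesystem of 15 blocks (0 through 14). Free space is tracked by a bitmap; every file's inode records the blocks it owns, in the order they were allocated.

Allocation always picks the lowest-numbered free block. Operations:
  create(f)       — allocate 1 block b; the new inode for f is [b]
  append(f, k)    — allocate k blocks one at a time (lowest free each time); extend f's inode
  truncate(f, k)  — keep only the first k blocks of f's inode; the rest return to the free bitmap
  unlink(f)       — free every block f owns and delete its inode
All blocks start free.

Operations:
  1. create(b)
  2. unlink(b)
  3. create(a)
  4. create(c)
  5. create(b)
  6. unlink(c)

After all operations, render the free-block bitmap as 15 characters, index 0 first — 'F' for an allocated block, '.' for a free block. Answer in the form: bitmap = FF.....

bitmap = F.F............

create(b): bitmap=F.............. | b=[0]
unlink(b): bitmap=............... | 
create(a): bitmap=F.............. | a=[0]
create(c): bitmap=FF............. | a=[0] c=[1]
create(b): bitmap=FFF............ | a=[0] b=[2] c=[1]
unlink(c): bitmap=F.F............ | a=[0] b=[2]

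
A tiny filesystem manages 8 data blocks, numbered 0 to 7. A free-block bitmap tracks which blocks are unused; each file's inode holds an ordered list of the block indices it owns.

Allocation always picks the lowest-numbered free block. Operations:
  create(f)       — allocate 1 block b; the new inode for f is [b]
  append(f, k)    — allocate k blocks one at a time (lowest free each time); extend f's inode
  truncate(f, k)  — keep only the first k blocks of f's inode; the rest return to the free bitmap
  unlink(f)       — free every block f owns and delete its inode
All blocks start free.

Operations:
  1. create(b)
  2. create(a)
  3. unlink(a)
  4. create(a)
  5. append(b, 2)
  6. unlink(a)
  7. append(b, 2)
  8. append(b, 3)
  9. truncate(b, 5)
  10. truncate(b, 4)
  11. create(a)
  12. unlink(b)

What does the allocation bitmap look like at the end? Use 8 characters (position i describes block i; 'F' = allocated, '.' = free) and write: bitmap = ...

after create(b) → b:[0]  free=[F.......]
after create(a) → a:[1], b:[0]  free=[FF......]
after unlink(a) → b:[0]  free=[F.......]
after create(a) → a:[1], b:[0]  free=[FF......]
after append(b, 2) → a:[1], b:[0, 2, 3]  free=[FFFF....]
after unlink(a) → b:[0, 2, 3]  free=[F.FF....]
after append(b, 2) → b:[0, 2, 3, 1, 4]  free=[FFFFF...]
after append(b, 3) → b:[0, 2, 3, 1, 4, 5, 6, 7]  free=[FFFFFFFF]
after truncate(b, 5) → b:[0, 2, 3, 1, 4]  free=[FFFFF...]
after truncate(b, 4) → b:[0, 2, 3, 1]  free=[FFFF....]
after create(a) → a:[4], b:[0, 2, 3, 1]  free=[FFFFF...]
after unlink(b) → a:[4]  free=[....F...]

bitmap = ....F...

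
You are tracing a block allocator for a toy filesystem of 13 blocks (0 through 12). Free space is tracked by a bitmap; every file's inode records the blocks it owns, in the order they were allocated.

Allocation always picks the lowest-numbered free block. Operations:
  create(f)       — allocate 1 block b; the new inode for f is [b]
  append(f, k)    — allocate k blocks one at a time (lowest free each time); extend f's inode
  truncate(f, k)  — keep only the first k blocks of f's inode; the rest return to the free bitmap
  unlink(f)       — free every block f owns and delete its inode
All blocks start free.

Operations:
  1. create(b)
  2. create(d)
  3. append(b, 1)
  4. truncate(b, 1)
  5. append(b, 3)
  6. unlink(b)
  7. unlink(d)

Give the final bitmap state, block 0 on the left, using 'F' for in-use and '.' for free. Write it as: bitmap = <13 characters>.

[1] create(b) — b=0 (map F............)
[2] create(d) — b=0 d=1 (map FF...........)
[3] append(b, 1) — b=0,2 d=1 (map FFF..........)
[4] truncate(b, 1) — b=0 d=1 (map FF...........)
[5] append(b, 3) — b=0,2,3,4 d=1 (map FFFFF........)
[6] unlink(b) — d=1 (map .F...........)
[7] unlink(d) —  (map .............)

bitmap = .............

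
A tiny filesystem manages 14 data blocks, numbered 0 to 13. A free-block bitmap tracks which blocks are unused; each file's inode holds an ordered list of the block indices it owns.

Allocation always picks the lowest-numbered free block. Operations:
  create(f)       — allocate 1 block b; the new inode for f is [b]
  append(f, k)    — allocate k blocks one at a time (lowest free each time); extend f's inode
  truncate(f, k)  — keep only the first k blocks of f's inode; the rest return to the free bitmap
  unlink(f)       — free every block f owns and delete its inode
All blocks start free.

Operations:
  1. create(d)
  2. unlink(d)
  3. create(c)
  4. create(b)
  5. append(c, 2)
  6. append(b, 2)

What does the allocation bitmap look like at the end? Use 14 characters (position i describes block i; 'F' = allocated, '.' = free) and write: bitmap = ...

bitmap = FFFFFF........

after create(d) → d:[0]  free=[F.............]
after unlink(d) →   free=[..............]
after create(c) → c:[0]  free=[F.............]
after create(b) → b:[1], c:[0]  free=[FF............]
after append(c, 2) → b:[1], c:[0, 2, 3]  free=[FFFF..........]
after append(b, 2) → b:[1, 4, 5], c:[0, 2, 3]  free=[FFFFFF........]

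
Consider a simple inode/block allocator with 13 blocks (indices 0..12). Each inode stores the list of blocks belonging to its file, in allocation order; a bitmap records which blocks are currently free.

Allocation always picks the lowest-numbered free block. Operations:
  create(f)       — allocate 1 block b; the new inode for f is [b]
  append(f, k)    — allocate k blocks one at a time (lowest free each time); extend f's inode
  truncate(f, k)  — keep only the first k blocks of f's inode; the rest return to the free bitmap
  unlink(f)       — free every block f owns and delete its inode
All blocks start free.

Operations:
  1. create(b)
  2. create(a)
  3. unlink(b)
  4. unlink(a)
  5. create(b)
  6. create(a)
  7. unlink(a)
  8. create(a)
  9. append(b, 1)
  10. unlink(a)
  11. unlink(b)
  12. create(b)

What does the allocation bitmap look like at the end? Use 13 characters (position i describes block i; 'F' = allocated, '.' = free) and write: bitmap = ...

bitmap = F............

after create(b) → b:[0]  free=[F............]
after create(a) → a:[1], b:[0]  free=[FF...........]
after unlink(b) → a:[1]  free=[.F...........]
after unlink(a) →   free=[.............]
after create(b) → b:[0]  free=[F............]
after create(a) → a:[1], b:[0]  free=[FF...........]
after unlink(a) → b:[0]  free=[F............]
after create(a) → a:[1], b:[0]  free=[FF...........]
after append(b, 1) → a:[1], b:[0, 2]  free=[FFF..........]
after unlink(a) → b:[0, 2]  free=[F.F..........]
after unlink(b) →   free=[.............]
after create(b) → b:[0]  free=[F............]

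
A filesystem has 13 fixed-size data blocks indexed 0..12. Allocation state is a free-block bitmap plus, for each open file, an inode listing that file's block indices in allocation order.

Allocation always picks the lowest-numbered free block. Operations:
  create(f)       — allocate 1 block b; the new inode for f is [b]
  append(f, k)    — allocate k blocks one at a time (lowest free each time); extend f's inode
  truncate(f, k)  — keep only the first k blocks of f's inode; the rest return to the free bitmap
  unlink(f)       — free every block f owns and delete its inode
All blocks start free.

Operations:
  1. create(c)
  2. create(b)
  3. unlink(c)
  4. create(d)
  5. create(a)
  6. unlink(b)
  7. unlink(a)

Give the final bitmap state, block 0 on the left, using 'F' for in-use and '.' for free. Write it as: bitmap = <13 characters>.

bitmap = F............

  1. create(c)  ⇒  F............  {c→[0]}
  2. create(b)  ⇒  FF...........  {b→[1]; c→[0]}
  3. unlink(c)  ⇒  .F...........  {b→[1]}
  4. create(d)  ⇒  FF...........  {b→[1]; d→[0]}
  5. create(a)  ⇒  FFF..........  {a→[2]; b→[1]; d→[0]}
  6. unlink(b)  ⇒  F.F..........  {a→[2]; d→[0]}
  7. unlink(a)  ⇒  F............  {d→[0]}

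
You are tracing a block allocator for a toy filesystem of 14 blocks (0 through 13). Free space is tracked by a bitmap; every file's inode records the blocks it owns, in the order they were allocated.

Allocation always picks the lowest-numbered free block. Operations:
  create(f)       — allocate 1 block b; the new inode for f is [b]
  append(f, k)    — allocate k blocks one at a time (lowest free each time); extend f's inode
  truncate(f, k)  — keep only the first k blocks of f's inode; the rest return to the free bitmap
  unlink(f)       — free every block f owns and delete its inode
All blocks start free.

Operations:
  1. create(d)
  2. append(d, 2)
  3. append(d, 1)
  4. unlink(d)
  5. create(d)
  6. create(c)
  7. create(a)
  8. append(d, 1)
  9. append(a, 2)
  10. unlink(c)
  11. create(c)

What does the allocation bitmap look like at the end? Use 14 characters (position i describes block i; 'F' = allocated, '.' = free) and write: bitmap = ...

bitmap = FFFFFF........

create(d): bitmap=F............. | d=[0]
append(d, 2): bitmap=FFF........... | d=[0, 1, 2]
append(d, 1): bitmap=FFFF.......... | d=[0, 1, 2, 3]
unlink(d): bitmap=.............. | 
create(d): bitmap=F............. | d=[0]
create(c): bitmap=FF............ | c=[1] d=[0]
create(a): bitmap=FFF........... | a=[2] c=[1] d=[0]
append(d, 1): bitmap=FFFF.......... | a=[2] c=[1] d=[0, 3]
append(a, 2): bitmap=FFFFFF........ | a=[2, 4, 5] c=[1] d=[0, 3]
unlink(c): bitmap=F.FFFF........ | a=[2, 4, 5] d=[0, 3]
create(c): bitmap=FFFFFF........ | a=[2, 4, 5] c=[1] d=[0, 3]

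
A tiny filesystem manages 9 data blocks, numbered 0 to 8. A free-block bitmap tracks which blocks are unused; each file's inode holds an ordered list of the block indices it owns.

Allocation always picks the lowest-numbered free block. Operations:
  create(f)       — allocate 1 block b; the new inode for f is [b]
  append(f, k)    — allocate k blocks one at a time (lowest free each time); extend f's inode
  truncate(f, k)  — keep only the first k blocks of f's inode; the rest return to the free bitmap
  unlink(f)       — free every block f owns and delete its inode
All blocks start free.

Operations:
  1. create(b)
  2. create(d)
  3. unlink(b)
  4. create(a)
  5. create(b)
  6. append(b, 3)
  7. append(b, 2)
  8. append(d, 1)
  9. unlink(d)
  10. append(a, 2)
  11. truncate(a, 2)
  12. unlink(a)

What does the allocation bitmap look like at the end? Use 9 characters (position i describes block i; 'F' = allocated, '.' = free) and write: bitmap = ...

bitmap = ..FFFFFF.

after create(b) → b:[0]  free=[F........]
after create(d) → b:[0], d:[1]  free=[FF.......]
after unlink(b) → d:[1]  free=[.F.......]
after create(a) → a:[0], d:[1]  free=[FF.......]
after create(b) → a:[0], b:[2], d:[1]  free=[FFF......]
after append(b, 3) → a:[0], b:[2, 3, 4, 5], d:[1]  free=[FFFFFF...]
after append(b, 2) → a:[0], b:[2, 3, 4, 5, 6, 7], d:[1]  free=[FFFFFFFF.]
after append(d, 1) → a:[0], b:[2, 3, 4, 5, 6, 7], d:[1, 8]  free=[FFFFFFFFF]
after unlink(d) → a:[0], b:[2, 3, 4, 5, 6, 7]  free=[F.FFFFFF.]
after append(a, 2) → a:[0, 1, 8], b:[2, 3, 4, 5, 6, 7]  free=[FFFFFFFFF]
after truncate(a, 2) → a:[0, 1], b:[2, 3, 4, 5, 6, 7]  free=[FFFFFFFF.]
after unlink(a) → b:[2, 3, 4, 5, 6, 7]  free=[..FFFFFF.]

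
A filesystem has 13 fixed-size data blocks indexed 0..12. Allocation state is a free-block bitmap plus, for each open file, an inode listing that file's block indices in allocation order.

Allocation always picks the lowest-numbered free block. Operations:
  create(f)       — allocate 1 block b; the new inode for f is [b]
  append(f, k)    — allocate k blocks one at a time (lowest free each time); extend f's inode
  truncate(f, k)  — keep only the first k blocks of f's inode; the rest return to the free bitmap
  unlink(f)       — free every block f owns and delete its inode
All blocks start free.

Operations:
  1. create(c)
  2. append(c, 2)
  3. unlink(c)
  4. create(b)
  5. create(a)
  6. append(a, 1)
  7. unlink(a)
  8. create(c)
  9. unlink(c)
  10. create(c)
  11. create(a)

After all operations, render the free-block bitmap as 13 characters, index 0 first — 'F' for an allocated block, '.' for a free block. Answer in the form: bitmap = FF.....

bitmap = FFF..........

create(c): bitmap=F............ | c=[0]
append(c, 2): bitmap=FFF.......... | c=[0, 1, 2]
unlink(c): bitmap=............. | 
create(b): bitmap=F............ | b=[0]
create(a): bitmap=FF........... | a=[1] b=[0]
append(a, 1): bitmap=FFF.......... | a=[1, 2] b=[0]
unlink(a): bitmap=F............ | b=[0]
create(c): bitmap=FF........... | b=[0] c=[1]
unlink(c): bitmap=F............ | b=[0]
create(c): bitmap=FF........... | b=[0] c=[1]
create(a): bitmap=FFF.......... | a=[2] b=[0] c=[1]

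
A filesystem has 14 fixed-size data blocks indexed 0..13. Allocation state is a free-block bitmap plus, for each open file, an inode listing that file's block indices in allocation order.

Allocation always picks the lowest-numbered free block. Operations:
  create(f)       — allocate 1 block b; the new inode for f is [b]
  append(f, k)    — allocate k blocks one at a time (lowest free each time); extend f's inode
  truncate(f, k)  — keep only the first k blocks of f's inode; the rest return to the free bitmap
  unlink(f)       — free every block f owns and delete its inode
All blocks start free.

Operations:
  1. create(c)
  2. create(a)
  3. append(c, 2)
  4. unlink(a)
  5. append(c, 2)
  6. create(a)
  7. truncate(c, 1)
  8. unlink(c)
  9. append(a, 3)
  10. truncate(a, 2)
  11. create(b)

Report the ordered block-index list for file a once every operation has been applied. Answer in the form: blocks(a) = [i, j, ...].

blocks(a) = [5, 0]

[1] create(c) — c=0 (map F.............)
[2] create(a) — a=1 c=0 (map FF............)
[3] append(c, 2) — a=1 c=0,2,3 (map FFFF..........)
[4] unlink(a) — c=0,2,3 (map F.FF..........)
[5] append(c, 2) — c=0,2,3,1,4 (map FFFFF.........)
[6] create(a) — a=5 c=0,2,3,1,4 (map FFFFFF........)
[7] truncate(c, 1) — a=5 c=0 (map F....F........)
[8] unlink(c) — a=5 (map .....F........)
[9] append(a, 3) — a=5,0,1,2 (map FFF..F........)
[10] truncate(a, 2) — a=5,0 (map F....F........)
[11] create(b) — a=5,0 b=1 (map FF...F........)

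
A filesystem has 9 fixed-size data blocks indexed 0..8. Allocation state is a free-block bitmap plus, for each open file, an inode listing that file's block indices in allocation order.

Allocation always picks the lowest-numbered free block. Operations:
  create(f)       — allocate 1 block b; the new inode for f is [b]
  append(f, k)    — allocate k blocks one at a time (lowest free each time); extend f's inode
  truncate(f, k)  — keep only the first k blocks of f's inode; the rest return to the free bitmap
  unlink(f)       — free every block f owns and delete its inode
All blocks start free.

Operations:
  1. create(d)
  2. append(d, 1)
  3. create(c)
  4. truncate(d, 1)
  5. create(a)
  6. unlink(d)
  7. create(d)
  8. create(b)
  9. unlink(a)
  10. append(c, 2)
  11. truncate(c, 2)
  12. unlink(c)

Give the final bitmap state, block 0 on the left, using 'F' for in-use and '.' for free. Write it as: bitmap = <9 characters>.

create(d): bitmap=F........ | d=[0]
append(d, 1): bitmap=FF....... | d=[0, 1]
create(c): bitmap=FFF...... | c=[2] d=[0, 1]
truncate(d, 1): bitmap=F.F...... | c=[2] d=[0]
create(a): bitmap=FFF...... | a=[1] c=[2] d=[0]
unlink(d): bitmap=.FF...... | a=[1] c=[2]
create(d): bitmap=FFF...... | a=[1] c=[2] d=[0]
create(b): bitmap=FFFF..... | a=[1] b=[3] c=[2] d=[0]
unlink(a): bitmap=F.FF..... | b=[3] c=[2] d=[0]
append(c, 2): bitmap=FFFFF.... | b=[3] c=[2, 1, 4] d=[0]
truncate(c, 2): bitmap=FFFF..... | b=[3] c=[2, 1] d=[0]
unlink(c): bitmap=F..F..... | b=[3] d=[0]

bitmap = F..F.....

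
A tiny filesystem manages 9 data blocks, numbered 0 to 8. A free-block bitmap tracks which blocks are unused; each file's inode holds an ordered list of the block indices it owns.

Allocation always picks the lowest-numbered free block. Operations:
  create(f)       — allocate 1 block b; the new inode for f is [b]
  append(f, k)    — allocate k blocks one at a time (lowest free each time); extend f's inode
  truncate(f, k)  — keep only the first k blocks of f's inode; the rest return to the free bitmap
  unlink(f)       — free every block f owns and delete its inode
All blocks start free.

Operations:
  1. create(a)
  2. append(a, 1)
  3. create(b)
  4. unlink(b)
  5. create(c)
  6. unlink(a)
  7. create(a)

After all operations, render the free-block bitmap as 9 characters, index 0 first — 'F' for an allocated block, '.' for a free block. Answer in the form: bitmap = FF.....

bitmap = F.F......

create(a): bitmap=F........ | a=[0]
append(a, 1): bitmap=FF....... | a=[0, 1]
create(b): bitmap=FFF...... | a=[0, 1] b=[2]
unlink(b): bitmap=FF....... | a=[0, 1]
create(c): bitmap=FFF...... | a=[0, 1] c=[2]
unlink(a): bitmap=..F...... | c=[2]
create(a): bitmap=F.F...... | a=[0] c=[2]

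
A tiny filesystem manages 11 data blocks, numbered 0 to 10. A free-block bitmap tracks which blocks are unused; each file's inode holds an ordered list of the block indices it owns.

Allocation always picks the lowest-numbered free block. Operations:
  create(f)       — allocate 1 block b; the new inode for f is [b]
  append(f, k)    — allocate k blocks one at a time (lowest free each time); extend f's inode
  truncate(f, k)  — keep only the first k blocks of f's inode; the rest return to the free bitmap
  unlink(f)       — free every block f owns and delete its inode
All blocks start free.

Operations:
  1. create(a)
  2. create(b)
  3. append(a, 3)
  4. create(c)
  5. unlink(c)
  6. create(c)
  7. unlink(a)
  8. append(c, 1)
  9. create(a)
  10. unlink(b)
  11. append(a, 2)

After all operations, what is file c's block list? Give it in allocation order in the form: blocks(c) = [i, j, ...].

blocks(c) = [5, 0]

[1] create(a) — a=0 (map F..........)
[2] create(b) — a=0 b=1 (map FF.........)
[3] append(a, 3) — a=0,2,3,4 b=1 (map FFFFF......)
[4] create(c) — a=0,2,3,4 b=1 c=5 (map FFFFFF.....)
[5] unlink(c) — a=0,2,3,4 b=1 (map FFFFF......)
[6] create(c) — a=0,2,3,4 b=1 c=5 (map FFFFFF.....)
[7] unlink(a) — b=1 c=5 (map .F...F.....)
[8] append(c, 1) — b=1 c=5,0 (map FF...F.....)
[9] create(a) — a=2 b=1 c=5,0 (map FFF..F.....)
[10] unlink(b) — a=2 c=5,0 (map F.F..F.....)
[11] append(a, 2) — a=2,1,3 c=5,0 (map FFFF.F.....)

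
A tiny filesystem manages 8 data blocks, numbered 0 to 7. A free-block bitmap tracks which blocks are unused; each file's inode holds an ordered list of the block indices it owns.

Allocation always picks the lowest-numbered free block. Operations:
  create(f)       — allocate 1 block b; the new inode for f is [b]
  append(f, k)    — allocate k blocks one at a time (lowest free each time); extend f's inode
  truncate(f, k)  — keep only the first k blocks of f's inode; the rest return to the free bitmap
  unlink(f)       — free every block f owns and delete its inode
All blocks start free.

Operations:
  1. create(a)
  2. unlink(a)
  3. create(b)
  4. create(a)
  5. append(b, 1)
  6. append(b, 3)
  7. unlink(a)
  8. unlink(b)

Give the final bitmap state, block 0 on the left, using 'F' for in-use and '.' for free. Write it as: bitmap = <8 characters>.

bitmap = ........

[1] create(a) — a=0 (map F.......)
[2] unlink(a) —  (map ........)
[3] create(b) — b=0 (map F.......)
[4] create(a) — a=1 b=0 (map FF......)
[5] append(b, 1) — a=1 b=0,2 (map FFF.....)
[6] append(b, 3) — a=1 b=0,2,3,4,5 (map FFFFFF..)
[7] unlink(a) — b=0,2,3,4,5 (map F.FFFF..)
[8] unlink(b) —  (map ........)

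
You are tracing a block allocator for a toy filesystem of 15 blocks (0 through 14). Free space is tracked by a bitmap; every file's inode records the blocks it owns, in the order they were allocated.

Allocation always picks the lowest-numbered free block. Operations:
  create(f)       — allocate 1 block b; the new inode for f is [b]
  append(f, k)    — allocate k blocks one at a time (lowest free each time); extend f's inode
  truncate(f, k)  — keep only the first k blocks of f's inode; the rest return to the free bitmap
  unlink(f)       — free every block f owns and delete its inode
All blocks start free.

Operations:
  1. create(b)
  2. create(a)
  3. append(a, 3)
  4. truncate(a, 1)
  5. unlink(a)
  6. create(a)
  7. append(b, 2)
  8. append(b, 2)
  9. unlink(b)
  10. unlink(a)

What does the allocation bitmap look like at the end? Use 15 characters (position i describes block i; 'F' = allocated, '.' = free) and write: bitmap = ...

after create(b) → b:[0]  free=[F..............]
after create(a) → a:[1], b:[0]  free=[FF.............]
after append(a, 3) → a:[1, 2, 3, 4], b:[0]  free=[FFFFF..........]
after truncate(a, 1) → a:[1], b:[0]  free=[FF.............]
after unlink(a) → b:[0]  free=[F..............]
after create(a) → a:[1], b:[0]  free=[FF.............]
after append(b, 2) → a:[1], b:[0, 2, 3]  free=[FFFF...........]
after append(b, 2) → a:[1], b:[0, 2, 3, 4, 5]  free=[FFFFFF.........]
after unlink(b) → a:[1]  free=[.F.............]
after unlink(a) →   free=[...............]

bitmap = ...............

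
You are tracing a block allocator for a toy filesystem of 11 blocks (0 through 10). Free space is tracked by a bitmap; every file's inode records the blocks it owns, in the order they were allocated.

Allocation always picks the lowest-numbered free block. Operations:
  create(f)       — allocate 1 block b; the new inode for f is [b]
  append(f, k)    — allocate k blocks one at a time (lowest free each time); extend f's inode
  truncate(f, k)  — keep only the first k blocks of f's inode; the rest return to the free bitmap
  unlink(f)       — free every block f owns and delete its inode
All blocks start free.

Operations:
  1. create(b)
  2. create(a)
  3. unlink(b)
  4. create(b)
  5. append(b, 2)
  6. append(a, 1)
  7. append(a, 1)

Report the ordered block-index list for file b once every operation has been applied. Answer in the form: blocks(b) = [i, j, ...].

blocks(b) = [0, 2, 3]

  1. create(b)  ⇒  F..........  {b→[0]}
  2. create(a)  ⇒  FF.........  {a→[1]; b→[0]}
  3. unlink(b)  ⇒  .F.........  {a→[1]}
  4. create(b)  ⇒  FF.........  {a→[1]; b→[0]}
  5. append(b, 2)  ⇒  FFFF.......  {a→[1]; b→[0, 2, 3]}
  6. append(a, 1)  ⇒  FFFFF......  {a→[1, 4]; b→[0, 2, 3]}
  7. append(a, 1)  ⇒  FFFFFF.....  {a→[1, 4, 5]; b→[0, 2, 3]}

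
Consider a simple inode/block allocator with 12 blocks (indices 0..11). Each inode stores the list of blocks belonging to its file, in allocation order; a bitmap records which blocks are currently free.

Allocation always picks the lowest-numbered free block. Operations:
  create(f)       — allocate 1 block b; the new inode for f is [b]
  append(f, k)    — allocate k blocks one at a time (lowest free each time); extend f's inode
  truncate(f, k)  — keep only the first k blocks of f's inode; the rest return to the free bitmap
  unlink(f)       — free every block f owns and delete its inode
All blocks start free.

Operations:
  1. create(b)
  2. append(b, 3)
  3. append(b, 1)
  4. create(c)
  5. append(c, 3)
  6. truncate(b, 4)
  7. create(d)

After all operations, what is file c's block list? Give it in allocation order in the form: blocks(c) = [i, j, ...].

blocks(c) = [5, 6, 7, 8]

create(b): bitmap=F........... | b=[0]
append(b, 3): bitmap=FFFF........ | b=[0, 1, 2, 3]
append(b, 1): bitmap=FFFFF....... | b=[0, 1, 2, 3, 4]
create(c): bitmap=FFFFFF...... | b=[0, 1, 2, 3, 4] c=[5]
append(c, 3): bitmap=FFFFFFFFF... | b=[0, 1, 2, 3, 4] c=[5, 6, 7, 8]
truncate(b, 4): bitmap=FFFF.FFFF... | b=[0, 1, 2, 3] c=[5, 6, 7, 8]
create(d): bitmap=FFFFFFFFF... | b=[0, 1, 2, 3] c=[5, 6, 7, 8] d=[4]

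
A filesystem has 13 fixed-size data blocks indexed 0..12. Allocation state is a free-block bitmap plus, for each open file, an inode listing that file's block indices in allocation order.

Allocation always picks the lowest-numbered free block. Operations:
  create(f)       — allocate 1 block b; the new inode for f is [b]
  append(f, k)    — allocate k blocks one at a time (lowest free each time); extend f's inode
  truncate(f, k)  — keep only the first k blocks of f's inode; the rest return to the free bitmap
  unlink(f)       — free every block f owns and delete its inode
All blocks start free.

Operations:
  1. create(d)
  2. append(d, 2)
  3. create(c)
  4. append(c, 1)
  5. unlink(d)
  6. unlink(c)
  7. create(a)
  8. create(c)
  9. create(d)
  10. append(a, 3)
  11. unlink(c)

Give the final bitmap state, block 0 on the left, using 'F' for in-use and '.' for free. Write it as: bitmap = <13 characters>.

create(d): bitmap=F............ | d=[0]
append(d, 2): bitmap=FFF.......... | d=[0, 1, 2]
create(c): bitmap=FFFF......... | c=[3] d=[0, 1, 2]
append(c, 1): bitmap=FFFFF........ | c=[3, 4] d=[0, 1, 2]
unlink(d): bitmap=...FF........ | c=[3, 4]
unlink(c): bitmap=............. | 
create(a): bitmap=F............ | a=[0]
create(c): bitmap=FF........... | a=[0] c=[1]
create(d): bitmap=FFF.......... | a=[0] c=[1] d=[2]
append(a, 3): bitmap=FFFFFF....... | a=[0, 3, 4, 5] c=[1] d=[2]
unlink(c): bitmap=F.FFFF....... | a=[0, 3, 4, 5] d=[2]

bitmap = F.FFFF.......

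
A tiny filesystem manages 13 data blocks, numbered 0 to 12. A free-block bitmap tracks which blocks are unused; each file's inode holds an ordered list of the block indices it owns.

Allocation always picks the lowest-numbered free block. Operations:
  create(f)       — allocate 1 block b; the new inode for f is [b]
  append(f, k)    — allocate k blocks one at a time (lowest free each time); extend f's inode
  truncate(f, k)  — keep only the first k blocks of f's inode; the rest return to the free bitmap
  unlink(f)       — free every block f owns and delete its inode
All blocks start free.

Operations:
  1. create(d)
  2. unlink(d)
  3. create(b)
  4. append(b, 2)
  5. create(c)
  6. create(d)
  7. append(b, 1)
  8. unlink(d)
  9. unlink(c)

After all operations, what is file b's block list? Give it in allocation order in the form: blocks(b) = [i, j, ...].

create(d): bitmap=F............ | d=[0]
unlink(d): bitmap=............. | 
create(b): bitmap=F............ | b=[0]
append(b, 2): bitmap=FFF.......... | b=[0, 1, 2]
create(c): bitmap=FFFF......... | b=[0, 1, 2] c=[3]
create(d): bitmap=FFFFF........ | b=[0, 1, 2] c=[3] d=[4]
append(b, 1): bitmap=FFFFFF....... | b=[0, 1, 2, 5] c=[3] d=[4]
unlink(d): bitmap=FFFF.F....... | b=[0, 1, 2, 5] c=[3]
unlink(c): bitmap=FFF..F....... | b=[0, 1, 2, 5]

blocks(b) = [0, 1, 2, 5]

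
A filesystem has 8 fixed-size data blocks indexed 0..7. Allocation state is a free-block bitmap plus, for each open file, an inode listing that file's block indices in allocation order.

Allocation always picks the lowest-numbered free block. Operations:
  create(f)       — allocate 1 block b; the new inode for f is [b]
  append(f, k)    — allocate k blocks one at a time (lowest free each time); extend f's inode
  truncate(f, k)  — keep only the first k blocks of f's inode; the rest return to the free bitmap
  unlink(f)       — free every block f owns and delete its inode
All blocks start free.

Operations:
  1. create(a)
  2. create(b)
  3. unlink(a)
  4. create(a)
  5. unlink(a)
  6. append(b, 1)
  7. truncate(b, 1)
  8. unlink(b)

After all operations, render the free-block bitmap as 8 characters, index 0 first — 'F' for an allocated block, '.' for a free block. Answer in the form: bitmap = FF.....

bitmap = ........

[1] create(a) — a=0 (map F.......)
[2] create(b) — a=0 b=1 (map FF......)
[3] unlink(a) — b=1 (map .F......)
[4] create(a) — a=0 b=1 (map FF......)
[5] unlink(a) — b=1 (map .F......)
[6] append(b, 1) — b=1,0 (map FF......)
[7] truncate(b, 1) — b=1 (map .F......)
[8] unlink(b) —  (map ........)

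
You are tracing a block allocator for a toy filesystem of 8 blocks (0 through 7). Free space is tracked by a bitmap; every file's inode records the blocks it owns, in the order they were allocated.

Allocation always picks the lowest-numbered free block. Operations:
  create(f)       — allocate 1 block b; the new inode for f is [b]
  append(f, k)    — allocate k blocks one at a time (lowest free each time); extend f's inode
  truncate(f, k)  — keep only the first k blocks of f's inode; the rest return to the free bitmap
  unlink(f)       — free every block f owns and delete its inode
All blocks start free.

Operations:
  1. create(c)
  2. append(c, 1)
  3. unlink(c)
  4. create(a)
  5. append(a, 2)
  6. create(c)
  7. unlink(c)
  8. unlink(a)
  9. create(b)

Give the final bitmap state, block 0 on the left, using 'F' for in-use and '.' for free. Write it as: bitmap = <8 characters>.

after create(c) → c:[0]  free=[F.......]
after append(c, 1) → c:[0, 1]  free=[FF......]
after unlink(c) →   free=[........]
after create(a) → a:[0]  free=[F.......]
after append(a, 2) → a:[0, 1, 2]  free=[FFF.....]
after create(c) → a:[0, 1, 2], c:[3]  free=[FFFF....]
after unlink(c) → a:[0, 1, 2]  free=[FFF.....]
after unlink(a) →   free=[........]
after create(b) → b:[0]  free=[F.......]

bitmap = F.......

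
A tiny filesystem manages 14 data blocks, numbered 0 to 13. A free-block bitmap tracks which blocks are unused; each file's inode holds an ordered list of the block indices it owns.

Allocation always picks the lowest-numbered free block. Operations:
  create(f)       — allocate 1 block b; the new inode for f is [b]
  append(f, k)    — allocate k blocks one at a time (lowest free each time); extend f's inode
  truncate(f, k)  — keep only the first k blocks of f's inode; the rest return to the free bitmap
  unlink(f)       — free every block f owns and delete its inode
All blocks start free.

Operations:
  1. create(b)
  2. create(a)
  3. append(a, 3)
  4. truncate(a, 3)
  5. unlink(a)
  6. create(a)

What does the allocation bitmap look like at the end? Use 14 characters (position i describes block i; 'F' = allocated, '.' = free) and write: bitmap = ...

bitmap = FF............

after create(b) → b:[0]  free=[F.............]
after create(a) → a:[1], b:[0]  free=[FF............]
after append(a, 3) → a:[1, 2, 3, 4], b:[0]  free=[FFFFF.........]
after truncate(a, 3) → a:[1, 2, 3], b:[0]  free=[FFFF..........]
after unlink(a) → b:[0]  free=[F.............]
after create(a) → a:[1], b:[0]  free=[FF............]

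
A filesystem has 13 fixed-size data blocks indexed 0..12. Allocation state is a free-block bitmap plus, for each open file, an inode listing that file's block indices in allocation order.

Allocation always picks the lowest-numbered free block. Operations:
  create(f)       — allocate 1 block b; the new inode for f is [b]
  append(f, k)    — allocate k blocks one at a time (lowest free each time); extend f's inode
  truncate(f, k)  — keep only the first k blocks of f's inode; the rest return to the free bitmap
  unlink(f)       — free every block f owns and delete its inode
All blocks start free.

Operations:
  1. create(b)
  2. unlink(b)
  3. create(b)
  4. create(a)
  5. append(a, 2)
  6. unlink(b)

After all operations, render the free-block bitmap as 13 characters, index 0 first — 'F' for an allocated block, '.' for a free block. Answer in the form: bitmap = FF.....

bitmap = .FFF.........

  1. create(b)  ⇒  F............  {b→[0]}
  2. unlink(b)  ⇒  .............  {}
  3. create(b)  ⇒  F............  {b→[0]}
  4. create(a)  ⇒  FF...........  {a→[1]; b→[0]}
  5. append(a, 2)  ⇒  FFFF.........  {a→[1, 2, 3]; b→[0]}
  6. unlink(b)  ⇒  .FFF.........  {a→[1, 2, 3]}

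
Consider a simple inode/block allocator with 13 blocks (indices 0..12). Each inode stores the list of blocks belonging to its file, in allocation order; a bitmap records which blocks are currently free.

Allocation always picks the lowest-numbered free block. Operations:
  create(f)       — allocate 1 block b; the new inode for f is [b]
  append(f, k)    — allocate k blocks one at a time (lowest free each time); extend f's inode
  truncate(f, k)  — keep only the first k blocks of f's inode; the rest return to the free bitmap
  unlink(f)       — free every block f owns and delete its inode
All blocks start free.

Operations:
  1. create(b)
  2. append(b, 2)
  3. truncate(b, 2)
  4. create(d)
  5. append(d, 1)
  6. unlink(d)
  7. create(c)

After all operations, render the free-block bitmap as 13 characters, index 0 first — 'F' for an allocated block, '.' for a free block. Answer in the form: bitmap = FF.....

bitmap = FFF..........

[1] create(b) — b=0 (map F............)
[2] append(b, 2) — b=0,1,2 (map FFF..........)
[3] truncate(b, 2) — b=0,1 (map FF...........)
[4] create(d) — b=0,1 d=2 (map FFF..........)
[5] append(d, 1) — b=0,1 d=2,3 (map FFFF.........)
[6] unlink(d) — b=0,1 (map FF...........)
[7] create(c) — b=0,1 c=2 (map FFF..........)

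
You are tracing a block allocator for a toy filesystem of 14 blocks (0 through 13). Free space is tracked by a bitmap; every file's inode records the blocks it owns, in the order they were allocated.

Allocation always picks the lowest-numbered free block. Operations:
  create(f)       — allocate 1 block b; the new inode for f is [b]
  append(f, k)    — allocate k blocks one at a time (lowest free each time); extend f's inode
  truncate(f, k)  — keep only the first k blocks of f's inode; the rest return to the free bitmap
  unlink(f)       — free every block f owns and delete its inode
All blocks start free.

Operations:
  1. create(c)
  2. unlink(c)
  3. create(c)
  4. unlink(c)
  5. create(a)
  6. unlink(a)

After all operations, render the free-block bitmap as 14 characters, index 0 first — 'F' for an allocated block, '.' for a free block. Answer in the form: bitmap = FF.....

after create(c) → c:[0]  free=[F.............]
after unlink(c) →   free=[..............]
after create(c) → c:[0]  free=[F.............]
after unlink(c) →   free=[..............]
after create(a) → a:[0]  free=[F.............]
after unlink(a) →   free=[..............]

bitmap = ..............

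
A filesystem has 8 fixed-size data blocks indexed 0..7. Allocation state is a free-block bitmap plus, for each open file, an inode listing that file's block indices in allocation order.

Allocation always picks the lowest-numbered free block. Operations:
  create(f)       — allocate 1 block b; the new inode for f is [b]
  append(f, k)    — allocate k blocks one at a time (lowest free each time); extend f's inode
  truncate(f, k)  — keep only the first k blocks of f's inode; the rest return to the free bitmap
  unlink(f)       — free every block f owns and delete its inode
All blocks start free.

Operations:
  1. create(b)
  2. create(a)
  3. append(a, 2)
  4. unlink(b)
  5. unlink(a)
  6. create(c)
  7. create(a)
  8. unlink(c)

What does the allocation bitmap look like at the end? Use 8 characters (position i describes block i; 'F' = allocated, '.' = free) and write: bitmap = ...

  1. create(b)  ⇒  F.......  {b→[0]}
  2. create(a)  ⇒  FF......  {a→[1]; b→[0]}
  3. append(a, 2)  ⇒  FFFF....  {a→[1, 2, 3]; b→[0]}
  4. unlink(b)  ⇒  .FFF....  {a→[1, 2, 3]}
  5. unlink(a)  ⇒  ........  {}
  6. create(c)  ⇒  F.......  {c→[0]}
  7. create(a)  ⇒  FF......  {a→[1]; c→[0]}
  8. unlink(c)  ⇒  .F......  {a→[1]}

bitmap = .F......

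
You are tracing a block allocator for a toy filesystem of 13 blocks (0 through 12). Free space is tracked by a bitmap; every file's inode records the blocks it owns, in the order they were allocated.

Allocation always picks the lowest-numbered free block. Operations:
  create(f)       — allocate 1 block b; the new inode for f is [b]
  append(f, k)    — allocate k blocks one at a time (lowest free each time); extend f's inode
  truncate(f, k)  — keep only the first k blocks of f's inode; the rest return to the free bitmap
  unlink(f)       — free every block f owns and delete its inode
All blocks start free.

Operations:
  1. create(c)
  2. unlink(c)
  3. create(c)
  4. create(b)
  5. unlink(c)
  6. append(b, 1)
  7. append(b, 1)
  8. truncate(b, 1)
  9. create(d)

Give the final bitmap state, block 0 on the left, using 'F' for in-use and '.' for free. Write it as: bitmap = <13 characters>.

  1. create(c)  ⇒  F............  {c→[0]}
  2. unlink(c)  ⇒  .............  {}
  3. create(c)  ⇒  F............  {c→[0]}
  4. create(b)  ⇒  FF...........  {b→[1]; c→[0]}
  5. unlink(c)  ⇒  .F...........  {b→[1]}
  6. append(b, 1)  ⇒  FF...........  {b→[1, 0]}
  7. append(b, 1)  ⇒  FFF..........  {b→[1, 0, 2]}
  8. truncate(b, 1)  ⇒  .F...........  {b→[1]}
  9. create(d)  ⇒  FF...........  {b→[1]; d→[0]}

bitmap = FF...........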